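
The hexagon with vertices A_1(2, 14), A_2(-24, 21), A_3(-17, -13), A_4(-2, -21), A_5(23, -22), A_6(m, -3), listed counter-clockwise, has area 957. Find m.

The doubled signed area Σ (x_i y_{i+1} − x_{i+1} y_i) is linear in m.
With m=0 it equals 1842; the coefficient of m is 36 (from the two edges through A_6).
So 36·m + 1842 = 2·957 = 1914 ⇒ m = 2.

2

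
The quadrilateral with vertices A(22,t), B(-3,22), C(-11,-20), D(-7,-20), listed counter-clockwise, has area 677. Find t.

-12

The doubled signed area Σ (x_i y_{i+1} − x_{i+1} y_i) is linear in t.
With t=0 it equals 1306; the coefficient of t is -4 (from the two edges through A).
So -4·t + 1306 = 2·677 = 1354 ⇒ t = -12.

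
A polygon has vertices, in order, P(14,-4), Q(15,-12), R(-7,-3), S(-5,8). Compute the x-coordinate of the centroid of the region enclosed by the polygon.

3.45

Apply the surveyor's formula. First the cross-terms c_i = x_i·y_{i+1} − x_{i+1}·y_i:
  -108, -129, -71, -92  ⇒  2A = -400, A = -200.
Then Σ (x_i + x_{i+1})·c_i = -4140, so x̄ = -4140 / (6·(-200)) = 3.45.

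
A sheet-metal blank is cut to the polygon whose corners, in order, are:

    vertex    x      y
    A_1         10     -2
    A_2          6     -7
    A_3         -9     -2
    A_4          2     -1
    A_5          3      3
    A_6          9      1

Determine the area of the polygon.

Σ = (-58) + (-75) + (13) + (9) + (-24) + (-28) = -163
Area = |Σ|/2 = 81.5.

81.5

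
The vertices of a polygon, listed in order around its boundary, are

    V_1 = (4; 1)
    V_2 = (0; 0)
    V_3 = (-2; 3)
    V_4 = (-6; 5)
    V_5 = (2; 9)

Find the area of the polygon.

45

V_1→V_2: (4)(0) − (0)(1) = 0
V_2→V_3: (0)(3) − (-2)(0) = 0
V_3→V_4: (-2)(5) − (-6)(3) = 8
V_4→V_5: (-6)(9) − (2)(5) = -64
V_5→V_1: (2)(1) − (4)(9) = -34
Σ = -90
Area = |Σ|/2 = 45.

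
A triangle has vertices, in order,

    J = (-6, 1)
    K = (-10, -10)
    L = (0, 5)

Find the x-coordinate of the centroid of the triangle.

-16/3

Apply the shoelace (surveyor's) formula. First the cross-terms c_i = x_i·y_{i+1} − x_{i+1}·y_i:
  70, -50, 30  ⇒  2A = 50, A = 25.
Then Σ (x_i + x_{i+1})·c_i = -800, so x̄ = -800 / (6·25) = -16/3.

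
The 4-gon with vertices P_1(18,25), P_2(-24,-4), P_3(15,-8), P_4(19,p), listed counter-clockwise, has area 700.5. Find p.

The doubled signed area Σ (x_i y_{i+1} − x_{i+1} y_i) is linear in p.
With p=0 it equals 1407; the coefficient of p is -3 (from the two edges through P_4).
So -3·p + 1407 = 2·700.5 = 1401 ⇒ p = 2.

2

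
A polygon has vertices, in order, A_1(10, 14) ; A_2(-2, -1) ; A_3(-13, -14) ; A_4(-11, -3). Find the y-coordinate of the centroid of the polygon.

Apply the shoelace formula. First the cross-terms c_i = x_i·y_{i+1} − x_{i+1}·y_i:
  18, 15, -115, -124  ⇒  2A = -206, A = -103.
Then Σ (y_i + y_{i+1})·c_i = 600, so ȳ = 600 / (6·(-103)) = -100/103.

-100/103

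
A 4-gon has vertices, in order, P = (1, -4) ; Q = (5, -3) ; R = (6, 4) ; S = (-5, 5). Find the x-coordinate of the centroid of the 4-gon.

17/12

Apply Gauss's area formula. First the cross-terms c_i = x_i·y_{i+1} − x_{i+1}·y_i:
  17, 38, 50, 15  ⇒  2A = 120, A = 60.
Then Σ (x_i + x_{i+1})·c_i = 510, so x̄ = 510 / (6·60) = 17/12.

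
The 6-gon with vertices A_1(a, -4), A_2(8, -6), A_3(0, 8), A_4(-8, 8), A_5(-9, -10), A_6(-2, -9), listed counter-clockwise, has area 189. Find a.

The doubled signed area Σ (x_i y_{i+1} − x_{i+1} y_i) is linear in a.
With a=0 it equals 381; the coefficient of a is 3 (from the two edges through A_1).
So 3·a + 381 = 2·189 = 378 ⇒ a = -1.

-1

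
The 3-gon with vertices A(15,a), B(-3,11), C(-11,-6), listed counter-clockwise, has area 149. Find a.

12

The doubled signed area Σ (x_i y_{i+1} − x_{i+1} y_i) is linear in a.
With a=0 it equals 394; the coefficient of a is -8 (from the two edges through A).
So -8·a + 394 = 2·149 = 298 ⇒ a = 12.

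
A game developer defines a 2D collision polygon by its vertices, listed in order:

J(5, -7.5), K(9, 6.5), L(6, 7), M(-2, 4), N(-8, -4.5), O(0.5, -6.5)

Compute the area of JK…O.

Σ = (100) + (24) + (38) + (41) + (54.25) + (28.75) = 286
Area = |Σ|/2 = 143.

143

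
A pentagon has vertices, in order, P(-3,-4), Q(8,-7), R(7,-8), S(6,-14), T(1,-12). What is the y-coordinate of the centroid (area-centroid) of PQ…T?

-289/33

Apply the shoelace formula. First the cross-terms c_i = x_i·y_{i+1} − x_{i+1}·y_i:
  53, -15, -50, -58, -40  ⇒  2A = -110, A = -55.
Then Σ (y_i + y_{i+1})·c_i = 2890, so ȳ = 2890 / (6·(-55)) = -289/33.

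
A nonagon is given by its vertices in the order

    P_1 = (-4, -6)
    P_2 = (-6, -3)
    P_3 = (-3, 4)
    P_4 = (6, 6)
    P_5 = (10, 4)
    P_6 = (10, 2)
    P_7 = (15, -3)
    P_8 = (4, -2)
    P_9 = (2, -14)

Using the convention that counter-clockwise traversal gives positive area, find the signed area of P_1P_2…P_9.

Σ = (-24) + (-33) + (-42) + (-36) + (-20) + (-60) + (-18) + (-52) + (-68) = -353
Signed area = Σ/2 = -176.5 (negative ⇒ clockwise traversal).

-176.5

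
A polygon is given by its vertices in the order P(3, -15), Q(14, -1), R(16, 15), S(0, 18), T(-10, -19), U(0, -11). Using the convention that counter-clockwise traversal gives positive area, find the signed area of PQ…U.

522

Apply the surveyor's formula: 2A = Σ (x_i·y_{i+1} − x_{i+1}·y_i), indices taken mod 6.
Cross-terms: 207, 226, 288, 180, 110, 33  ⇒  Σ = 1044
Signed area = Σ/2 = 522 (positive ⇒ counter-clockwise traversal).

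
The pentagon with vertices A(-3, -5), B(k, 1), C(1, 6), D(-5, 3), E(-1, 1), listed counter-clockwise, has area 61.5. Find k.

8

The doubled signed area Σ (x_i y_{i+1} − x_{i+1} y_i) is linear in k.
With k=0 it equals 35; the coefficient of k is 11 (from the two edges through B).
So 11·k + 35 = 2·61.5 = 123 ⇒ k = 8.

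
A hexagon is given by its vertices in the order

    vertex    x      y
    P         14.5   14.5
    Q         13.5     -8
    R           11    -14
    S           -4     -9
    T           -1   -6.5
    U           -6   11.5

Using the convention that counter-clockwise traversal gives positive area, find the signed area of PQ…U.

Apply the surveyor's formula: 2A = Σ (x_i·y_{i+1} − x_{i+1}·y_i), indices taken mod 6.
Σ = (-311.75) + (-101) + (-155) + (17) + (-50.5) + (-253.75) = -855
Signed area = Σ/2 = -427.5 (negative ⇒ clockwise traversal).

-427.5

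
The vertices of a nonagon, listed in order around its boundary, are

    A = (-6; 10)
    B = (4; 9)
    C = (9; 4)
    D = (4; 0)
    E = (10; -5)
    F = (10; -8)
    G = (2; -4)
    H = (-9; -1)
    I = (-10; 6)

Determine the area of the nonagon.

A→B: (-6)(9) − (4)(10) = -94
B→C: (4)(4) − (9)(9) = -65
C→D: (9)(0) − (4)(4) = -16
D→E: (4)(-5) − (10)(0) = -20
E→F: (10)(-8) − (10)(-5) = -30
F→G: (10)(-4) − (2)(-8) = -24
G→H: (2)(-1) − (-9)(-4) = -38
H→I: (-9)(6) − (-10)(-1) = -64
I→A: (-10)(10) − (-6)(6) = -64
Σ = -415
Area = |Σ|/2 = 207.5.

207.5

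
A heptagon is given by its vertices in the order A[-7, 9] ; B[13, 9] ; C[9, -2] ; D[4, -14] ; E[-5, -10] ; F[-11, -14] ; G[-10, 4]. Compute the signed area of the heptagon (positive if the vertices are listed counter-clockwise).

A→B: (-7)(9) − (13)(9) = -180
B→C: (13)(-2) − (9)(9) = -107
C→D: (9)(-14) − (4)(-2) = -118
D→E: (4)(-10) − (-5)(-14) = -110
E→F: (-5)(-14) − (-11)(-10) = -40
F→G: (-11)(4) − (-10)(-14) = -184
G→A: (-10)(9) − (-7)(4) = -62
Σ = -801
Signed area = Σ/2 = -400.5 (negative ⇒ clockwise traversal).

-400.5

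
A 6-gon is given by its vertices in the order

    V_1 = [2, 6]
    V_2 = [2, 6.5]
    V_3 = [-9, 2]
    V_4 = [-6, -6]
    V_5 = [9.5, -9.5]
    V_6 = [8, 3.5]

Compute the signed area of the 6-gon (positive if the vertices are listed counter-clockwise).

196.875

Σ = (1) + (62.5) + (66) + (114) + (109.25) + (41) = 393.75
Signed area = Σ/2 = 196.875 (positive ⇒ counter-clockwise traversal).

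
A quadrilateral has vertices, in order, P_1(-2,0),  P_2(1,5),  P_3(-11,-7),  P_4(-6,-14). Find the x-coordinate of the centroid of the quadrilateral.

-1075/183

Apply the shoelace (surveyor's) formula. First the cross-terms c_i = x_i·y_{i+1} − x_{i+1}·y_i:
  -10, 48, 112, -28  ⇒  2A = 122, A = 61.
Then Σ (x_i + x_{i+1})·c_i = -2150, so x̄ = -2150 / (6·61) = -1075/183.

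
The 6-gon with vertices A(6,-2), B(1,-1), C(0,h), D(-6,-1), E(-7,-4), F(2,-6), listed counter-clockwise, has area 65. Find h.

5

The doubled signed area Σ (x_i y_{i+1} − x_{i+1} y_i) is linear in h.
With h=0 it equals 95; the coefficient of h is 7 (from the two edges through C).
So 7·h + 95 = 2·65 = 130 ⇒ h = 5.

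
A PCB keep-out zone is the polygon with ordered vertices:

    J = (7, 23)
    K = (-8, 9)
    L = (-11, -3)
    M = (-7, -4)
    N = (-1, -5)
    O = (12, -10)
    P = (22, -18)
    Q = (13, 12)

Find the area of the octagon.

605.5

Σ = (247) + (123) + (23) + (31) + (70) + (4) + (498) + (215) = 1211
Area = |Σ|/2 = 605.5.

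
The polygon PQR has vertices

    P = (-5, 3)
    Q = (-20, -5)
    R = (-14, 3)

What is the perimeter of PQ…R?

|PQ| = √((-15)² + (-8)²) = √289 = 17
|QR| = √((6)² + (8)²) = √100 = 10
|RP| = √((9)² + (0)²) = √81 = 9
Perimeter = 17 + 10 + 9 = 36.

36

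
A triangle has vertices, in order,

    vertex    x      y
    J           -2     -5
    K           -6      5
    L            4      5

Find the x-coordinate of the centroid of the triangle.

Apply the shoelace formula. First the cross-terms c_i = x_i·y_{i+1} − x_{i+1}·y_i:
  -40, -50, -10  ⇒  2A = -100, A = -50.
Then Σ (x_i + x_{i+1})·c_i = 400, so x̄ = 400 / (6·(-50)) = -4/3.

-4/3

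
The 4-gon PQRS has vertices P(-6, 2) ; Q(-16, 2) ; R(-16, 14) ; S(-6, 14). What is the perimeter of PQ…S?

|PQ| = √((-10)² + (0)²) = √100 = 10
|QR| = √((0)² + (12)²) = √144 = 12
|RS| = √((10)² + (0)²) = √100 = 10
|SP| = √((0)² + (-12)²) = √144 = 12
Perimeter = 10 + 12 + 10 + 12 = 44.

44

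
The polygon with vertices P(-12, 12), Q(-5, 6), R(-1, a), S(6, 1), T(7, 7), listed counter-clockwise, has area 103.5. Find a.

Write out the shoelace sum; only the two edges meeting at R involve a:
2·Area = [((-5)·a − (-1)·6) + ((-1)·1 − 6·a)] + 191
       = -11·a + 196 = 207
⇒ a = -1.

-1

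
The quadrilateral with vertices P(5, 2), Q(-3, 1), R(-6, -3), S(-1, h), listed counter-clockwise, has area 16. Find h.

Write out the shoelace sum; only the two edges meeting at S involve h:
2·Area = [((-6)·h − (-1)·(-3)) + ((-1)·2 − 5·h)] + 26
       = -11·h + 21 = 32
⇒ h = -1.

-1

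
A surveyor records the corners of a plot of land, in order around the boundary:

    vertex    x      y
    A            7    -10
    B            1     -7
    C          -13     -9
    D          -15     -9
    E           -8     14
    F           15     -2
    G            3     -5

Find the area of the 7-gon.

Σ = (-39) + (-100) + (-18) + (-282) + (-194) + (-69) + (5) = -697
Area = |Σ|/2 = 348.5.

348.5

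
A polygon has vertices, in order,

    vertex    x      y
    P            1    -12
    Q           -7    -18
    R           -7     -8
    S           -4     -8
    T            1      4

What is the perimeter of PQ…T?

52

|PQ| = √((-8)² + (-6)²) = √100 = 10
|QR| = √((0)² + (10)²) = √100 = 10
|RS| = √((3)² + (0)²) = √9 = 3
|ST| = √((5)² + (12)²) = √169 = 13
|TP| = √((0)² + (-16)²) = √256 = 16
Perimeter = 10 + 10 + 3 + 13 + 16 = 52.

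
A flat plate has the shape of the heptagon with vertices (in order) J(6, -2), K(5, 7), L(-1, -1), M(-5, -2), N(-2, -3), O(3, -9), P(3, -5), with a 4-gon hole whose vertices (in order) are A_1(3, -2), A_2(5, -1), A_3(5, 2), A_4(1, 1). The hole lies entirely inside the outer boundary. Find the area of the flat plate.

52.5

Outer boundary:
Apply the surveyor's formula: 2A = Σ (x_i·y_{i+1} − x_{i+1}·y_i), indices taken mod 7.
Σ = (52) + (2) + (-3) + (11) + (27) + (12) + (24) = 125
Area = |Σ|/2 = 62.5.
Hole:
Σ = (7) + (15) + (3) + (-5) = 20
Area = |Σ|/2 = 10.
Net area = 62.5 − 10 = 52.5.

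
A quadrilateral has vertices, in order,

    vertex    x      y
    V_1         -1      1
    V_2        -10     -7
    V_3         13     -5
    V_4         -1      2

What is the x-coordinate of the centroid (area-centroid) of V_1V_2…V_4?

Apply Gauss's area formula. First the cross-terms c_i = x_i·y_{i+1} − x_{i+1}·y_i:
  17, 141, 21, 1  ⇒  2A = 180, A = 90.
Then Σ (x_i + x_{i+1})·c_i = 486, so x̄ = 486 / (6·90) = 0.9.

0.9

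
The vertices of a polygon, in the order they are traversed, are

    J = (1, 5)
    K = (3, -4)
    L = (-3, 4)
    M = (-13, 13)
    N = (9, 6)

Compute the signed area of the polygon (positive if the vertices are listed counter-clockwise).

Cross-terms: -19, 0, 13, -195, 39  ⇒  Σ = -162
Signed area = Σ/2 = -81 (negative ⇒ clockwise traversal).

-81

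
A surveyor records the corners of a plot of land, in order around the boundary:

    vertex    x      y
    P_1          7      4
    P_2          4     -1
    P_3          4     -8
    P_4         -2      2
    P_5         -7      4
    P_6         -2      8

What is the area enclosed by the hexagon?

P_1→P_2: (7)(-1) − (4)(4) = -23
P_2→P_3: (4)(-8) − (4)(-1) = -28
P_3→P_4: (4)(2) − (-2)(-8) = -8
P_4→P_5: (-2)(4) − (-7)(2) = 6
P_5→P_6: (-7)(8) − (-2)(4) = -48
P_6→P_1: (-2)(4) − (7)(8) = -64
Σ = -165
Area = |Σ|/2 = 82.5.

82.5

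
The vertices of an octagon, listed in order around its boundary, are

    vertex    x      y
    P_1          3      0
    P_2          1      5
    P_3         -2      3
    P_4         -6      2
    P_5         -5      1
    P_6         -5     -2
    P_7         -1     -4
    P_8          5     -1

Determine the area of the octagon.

51.5

Apply the shoelace (surveyor's) formula: 2A = Σ (x_i·y_{i+1} − x_{i+1}·y_i), indices taken mod 8.
P_1→P_2: (3)(5) − (1)(0) = 15
P_2→P_3: (1)(3) − (-2)(5) = 13
P_3→P_4: (-2)(2) − (-6)(3) = 14
P_4→P_5: (-6)(1) − (-5)(2) = 4
P_5→P_6: (-5)(-2) − (-5)(1) = 15
P_6→P_7: (-5)(-4) − (-1)(-2) = 18
P_7→P_8: (-1)(-1) − (5)(-4) = 21
P_8→P_1: (5)(0) − (3)(-1) = 3
Σ = 103
Area = |Σ|/2 = 51.5.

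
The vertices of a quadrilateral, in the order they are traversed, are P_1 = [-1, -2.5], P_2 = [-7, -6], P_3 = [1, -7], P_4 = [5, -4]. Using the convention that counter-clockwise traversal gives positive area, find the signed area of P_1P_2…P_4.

29

Apply Gauss's area formula: 2A = Σ (x_i·y_{i+1} − x_{i+1}·y_i), indices taken mod 4.
P_1→P_2: (-1)(-6) − (-7)(-2.5) = -11.5
P_2→P_3: (-7)(-7) − (1)(-6) = 55
P_3→P_4: (1)(-4) − (5)(-7) = 31
P_4→P_1: (5)(-2.5) − (-1)(-4) = -16.5
Σ = 58
Signed area = Σ/2 = 29 (positive ⇒ counter-clockwise traversal).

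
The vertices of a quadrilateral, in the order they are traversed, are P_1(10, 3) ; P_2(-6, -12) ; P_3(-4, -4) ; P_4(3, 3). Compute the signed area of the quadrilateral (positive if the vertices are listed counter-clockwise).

-73.5

Apply the shoelace formula: 2A = Σ (x_i·y_{i+1} − x_{i+1}·y_i), indices taken mod 4.
Σ = (-102) + (-24) + (0) + (-21) = -147
Signed area = Σ/2 = -73.5 (negative ⇒ clockwise traversal).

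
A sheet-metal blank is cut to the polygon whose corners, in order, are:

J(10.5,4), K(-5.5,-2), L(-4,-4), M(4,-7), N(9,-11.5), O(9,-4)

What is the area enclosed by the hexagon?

Apply the shoelace formula: 2A = Σ (x_i·y_{i+1} − x_{i+1}·y_i), indices taken mod 6.
Σ = (1) + (14) + (44) + (17) + (67.5) + (78) = 221.5
Area = |Σ|/2 = 110.75.

110.75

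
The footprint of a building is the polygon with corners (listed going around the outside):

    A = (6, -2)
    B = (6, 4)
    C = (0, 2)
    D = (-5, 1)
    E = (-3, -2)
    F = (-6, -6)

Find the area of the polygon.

Apply Gauss's area formula: 2A = Σ (x_i·y_{i+1} − x_{i+1}·y_i), indices taken mod 6.
Σ = (36) + (12) + (10) + (13) + (6) + (48) = 125
Area = |Σ|/2 = 62.5.

62.5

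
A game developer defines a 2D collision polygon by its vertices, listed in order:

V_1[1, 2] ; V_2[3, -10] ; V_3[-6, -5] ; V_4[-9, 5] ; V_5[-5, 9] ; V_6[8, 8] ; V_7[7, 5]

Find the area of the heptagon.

170.5

Apply the surveyor's formula: 2A = Σ (x_i·y_{i+1} − x_{i+1}·y_i), indices taken mod 7.
Cross-terms: -16, -75, -75, -56, -112, -16, 9  ⇒  Σ = -341
Area = |Σ|/2 = 170.5.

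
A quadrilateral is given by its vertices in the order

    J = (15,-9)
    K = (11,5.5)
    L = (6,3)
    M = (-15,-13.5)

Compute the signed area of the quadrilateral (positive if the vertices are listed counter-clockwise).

Cross-terms: 181.5, 0, -36, 337.5  ⇒  Σ = 483
Signed area = Σ/2 = 241.5 (positive ⇒ counter-clockwise traversal).

241.5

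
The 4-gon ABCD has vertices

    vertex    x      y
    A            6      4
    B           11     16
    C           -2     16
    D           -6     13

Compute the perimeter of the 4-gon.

46

|AB| = √((5)² + (12)²) = √169 = 13
|BC| = √((-13)² + (0)²) = √169 = 13
|CD| = √((-4)² + (-3)²) = √25 = 5
|DA| = √((12)² + (-9)²) = √225 = 15
Perimeter = 13 + 13 + 5 + 15 = 46.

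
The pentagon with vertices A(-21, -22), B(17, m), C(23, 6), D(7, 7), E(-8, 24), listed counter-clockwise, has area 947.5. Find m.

-9

The doubled signed area Σ (x_i y_{i+1} − x_{i+1} y_i) is linear in m.
With m=0 it equals 1499; the coefficient of m is -44 (from the two edges through B).
So -44·m + 1499 = 2·947.5 = 1895 ⇒ m = -9.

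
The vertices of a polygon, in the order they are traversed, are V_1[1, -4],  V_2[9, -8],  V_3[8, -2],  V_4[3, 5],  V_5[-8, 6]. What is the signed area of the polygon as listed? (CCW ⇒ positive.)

Σ = (28) + (46) + (46) + (58) + (26) = 204
Signed area = Σ/2 = 102 (positive ⇒ counter-clockwise traversal).

102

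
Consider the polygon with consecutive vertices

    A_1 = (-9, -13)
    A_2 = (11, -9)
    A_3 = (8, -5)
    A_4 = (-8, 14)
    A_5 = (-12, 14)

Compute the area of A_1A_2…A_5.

Apply Gauss's area formula: 2A = Σ (x_i·y_{i+1} − x_{i+1}·y_i), indices taken mod 5.
Cross-terms: 224, 17, 72, 56, 282  ⇒  Σ = 651
Area = |Σ|/2 = 325.5.

325.5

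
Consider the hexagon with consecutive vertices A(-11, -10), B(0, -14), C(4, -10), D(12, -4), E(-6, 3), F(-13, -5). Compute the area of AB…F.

Apply the shoelace formula: 2A = Σ (x_i·y_{i+1} − x_{i+1}·y_i), indices taken mod 6.
Σ = (154) + (56) + (104) + (12) + (69) + (75) = 470
Area = |Σ|/2 = 235.

235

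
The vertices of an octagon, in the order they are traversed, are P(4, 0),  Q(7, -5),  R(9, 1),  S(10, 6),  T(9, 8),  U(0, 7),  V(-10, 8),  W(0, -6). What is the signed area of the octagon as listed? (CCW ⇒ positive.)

159.5

Apply Gauss's area formula: 2A = Σ (x_i·y_{i+1} − x_{i+1}·y_i), indices taken mod 8.
Cross-terms: -20, 52, 44, 26, 63, 70, 60, 24  ⇒  Σ = 319
Signed area = Σ/2 = 159.5 (positive ⇒ counter-clockwise traversal).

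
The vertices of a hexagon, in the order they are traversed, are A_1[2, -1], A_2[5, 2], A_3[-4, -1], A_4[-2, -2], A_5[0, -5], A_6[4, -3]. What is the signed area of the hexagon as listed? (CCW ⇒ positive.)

Σ = (9) + (3) + (6) + (10) + (20) + (2) = 50
Signed area = Σ/2 = 25 (positive ⇒ counter-clockwise traversal).

25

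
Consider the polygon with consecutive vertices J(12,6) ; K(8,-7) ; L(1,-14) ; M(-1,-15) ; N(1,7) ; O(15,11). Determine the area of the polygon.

197

Apply the shoelace formula: 2A = Σ (x_i·y_{i+1} − x_{i+1}·y_i), indices taken mod 6.
Σ = (-132) + (-105) + (-29) + (8) + (-94) + (-42) = -394
Area = |Σ|/2 = 197.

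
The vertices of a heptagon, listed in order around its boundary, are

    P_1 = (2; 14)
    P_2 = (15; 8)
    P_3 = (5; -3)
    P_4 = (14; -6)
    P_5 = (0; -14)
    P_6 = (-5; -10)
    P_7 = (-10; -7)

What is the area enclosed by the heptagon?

362

P_1→P_2: (2)(8) − (15)(14) = -194
P_2→P_3: (15)(-3) − (5)(8) = -85
P_3→P_4: (5)(-6) − (14)(-3) = 12
P_4→P_5: (14)(-14) − (0)(-6) = -196
P_5→P_6: (0)(-10) − (-5)(-14) = -70
P_6→P_7: (-5)(-7) − (-10)(-10) = -65
P_7→P_1: (-10)(14) − (2)(-7) = -126
Σ = -724
Area = |Σ|/2 = 362.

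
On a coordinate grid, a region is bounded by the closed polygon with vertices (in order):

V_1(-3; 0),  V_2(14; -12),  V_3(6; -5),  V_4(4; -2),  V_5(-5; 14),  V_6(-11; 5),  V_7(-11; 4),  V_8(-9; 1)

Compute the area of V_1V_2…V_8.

Apply the shoelace (surveyor's) formula: 2A = Σ (x_i·y_{i+1} − x_{i+1}·y_i), indices taken mod 8.
V_1→V_2: (-3)(-12) − (14)(0) = 36
V_2→V_3: (14)(-5) − (6)(-12) = 2
V_3→V_4: (6)(-2) − (4)(-5) = 8
V_4→V_5: (4)(14) − (-5)(-2) = 46
V_5→V_6: (-5)(5) − (-11)(14) = 129
V_6→V_7: (-11)(4) − (-11)(5) = 11
V_7→V_8: (-11)(1) − (-9)(4) = 25
V_8→V_1: (-9)(0) − (-3)(1) = 3
Σ = 260
Area = |Σ|/2 = 130.

130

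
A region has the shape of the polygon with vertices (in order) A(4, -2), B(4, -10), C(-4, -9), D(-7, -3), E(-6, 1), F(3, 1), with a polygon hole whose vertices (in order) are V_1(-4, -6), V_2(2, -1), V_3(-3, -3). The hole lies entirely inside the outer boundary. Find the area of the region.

95

Outer boundary:
Apply the shoelace formula: 2A = Σ (x_i·y_{i+1} − x_{i+1}·y_i), indices taken mod 6.
Cross-terms: -32, -76, -51, -25, -9, -10  ⇒  Σ = -203
Area = |Σ|/2 = 101.5.
Hole:
Apply the surveyor's formula: 2A = Σ (x_i·y_{i+1} − x_{i+1}·y_i), indices taken mod 3.
Σ = (16) + (-9) + (6) = 13
Area = |Σ|/2 = 6.5.
Net area = 101.5 − 6.5 = 95.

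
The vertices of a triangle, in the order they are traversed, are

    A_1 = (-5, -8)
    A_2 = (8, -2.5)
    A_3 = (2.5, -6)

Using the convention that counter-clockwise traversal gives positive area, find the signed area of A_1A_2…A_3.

Σ = (76.5) + (-41.75) + (-50) = -15.25
Signed area = Σ/2 = -7.625 (negative ⇒ clockwise traversal).

-7.625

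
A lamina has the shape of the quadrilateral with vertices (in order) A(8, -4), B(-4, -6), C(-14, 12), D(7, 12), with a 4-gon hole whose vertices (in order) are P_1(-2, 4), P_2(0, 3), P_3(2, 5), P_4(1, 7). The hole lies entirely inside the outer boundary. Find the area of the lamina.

Outer boundary:
Apply the shoelace (surveyor's) formula: 2A = Σ (x_i·y_{i+1} − x_{i+1}·y_i), indices taken mod 4.
A→B: (8)(-6) − (-4)(-4) = -64
B→C: (-4)(12) − (-14)(-6) = -132
C→D: (-14)(12) − (7)(12) = -252
D→A: (7)(-4) − (8)(12) = -124
Σ = -572
Area = |Σ|/2 = 286.
Hole:
Apply Gauss's area formula: 2A = Σ (x_i·y_{i+1} − x_{i+1}·y_i), indices taken mod 4.
Σ = (-6) + (-6) + (9) + (18) = 15
Area = |Σ|/2 = 7.5.
Net area = 286 − 7.5 = 278.5.

278.5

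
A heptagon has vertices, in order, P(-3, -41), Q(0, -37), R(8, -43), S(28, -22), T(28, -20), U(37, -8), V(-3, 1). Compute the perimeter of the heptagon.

144

|PQ| = √((3)² + (4)²) = √25 = 5
|QR| = √((8)² + (-6)²) = √100 = 10
|RS| = √((20)² + (21)²) = √841 = 29
|ST| = √((0)² + (2)²) = √4 = 2
|TU| = √((9)² + (12)²) = √225 = 15
|UV| = √((-40)² + (9)²) = √1681 = 41
|VP| = √((0)² + (-42)²) = √1764 = 42
Perimeter = 5 + 10 + 29 + 2 + 15 + 41 + 42 = 144.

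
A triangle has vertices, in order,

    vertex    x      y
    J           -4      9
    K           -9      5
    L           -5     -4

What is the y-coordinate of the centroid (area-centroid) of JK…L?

Apply the shoelace (surveyor's) formula. First the cross-terms c_i = x_i·y_{i+1} − x_{i+1}·y_i:
  61, 61, -61  ⇒  2A = 61, A = 30.5.
Then Σ (y_i + y_{i+1})·c_i = 610, so ȳ = 610 / (6·30.5) = 10/3.

10/3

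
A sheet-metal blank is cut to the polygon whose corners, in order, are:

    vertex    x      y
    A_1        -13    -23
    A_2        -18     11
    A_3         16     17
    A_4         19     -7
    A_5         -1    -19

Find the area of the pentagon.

1033

Apply Gauss's area formula: 2A = Σ (x_i·y_{i+1} − x_{i+1}·y_i), indices taken mod 5.
Σ = (-557) + (-482) + (-435) + (-368) + (-224) = -2066
Area = |Σ|/2 = 1033.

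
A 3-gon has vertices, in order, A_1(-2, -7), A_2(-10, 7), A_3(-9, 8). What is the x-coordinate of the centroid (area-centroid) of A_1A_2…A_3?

-7

Apply Gauss's area formula. First the cross-terms c_i = x_i·y_{i+1} − x_{i+1}·y_i:
  -84, -17, 79  ⇒  2A = -22, A = -11.
Then Σ (x_i + x_{i+1})·c_i = 462, so x̄ = 462 / (6·(-11)) = -7.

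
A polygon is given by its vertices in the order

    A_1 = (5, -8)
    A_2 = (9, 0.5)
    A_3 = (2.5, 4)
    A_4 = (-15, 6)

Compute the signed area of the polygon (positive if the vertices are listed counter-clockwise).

137.125

Apply Gauss's area formula: 2A = Σ (x_i·y_{i+1} − x_{i+1}·y_i), indices taken mod 4.
Σ = (74.5) + (34.75) + (75) + (90) = 274.25
Signed area = Σ/2 = 137.125 (positive ⇒ counter-clockwise traversal).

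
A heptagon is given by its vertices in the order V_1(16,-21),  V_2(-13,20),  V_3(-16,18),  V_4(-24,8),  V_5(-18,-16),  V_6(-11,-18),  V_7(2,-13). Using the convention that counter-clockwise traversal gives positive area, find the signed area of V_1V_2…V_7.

Apply the shoelace formula: 2A = Σ (x_i·y_{i+1} − x_{i+1}·y_i), indices taken mod 7.
V_1→V_2: (16)(20) − (-13)(-21) = 47
V_2→V_3: (-13)(18) − (-16)(20) = 86
V_3→V_4: (-16)(8) − (-24)(18) = 304
V_4→V_5: (-24)(-16) − (-18)(8) = 528
V_5→V_6: (-18)(-18) − (-11)(-16) = 148
V_6→V_7: (-11)(-13) − (2)(-18) = 179
V_7→V_1: (2)(-21) − (16)(-13) = 166
Σ = 1458
Signed area = Σ/2 = 729 (positive ⇒ counter-clockwise traversal).

729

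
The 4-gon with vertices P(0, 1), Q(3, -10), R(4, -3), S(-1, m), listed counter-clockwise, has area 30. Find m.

9

The doubled signed area Σ (x_i y_{i+1} − x_{i+1} y_i) is linear in m.
With m=0 it equals 24; the coefficient of m is 4 (from the two edges through S).
So 4·m + 24 = 2·30 = 60 ⇒ m = 9.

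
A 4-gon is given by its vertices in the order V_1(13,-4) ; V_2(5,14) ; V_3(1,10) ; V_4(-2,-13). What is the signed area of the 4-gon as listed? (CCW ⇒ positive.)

Apply the surveyor's formula: 2A = Σ (x_i·y_{i+1} − x_{i+1}·y_i), indices taken mod 4.
Σ = (202) + (36) + (7) + (177) = 422
Signed area = Σ/2 = 211 (positive ⇒ counter-clockwise traversal).

211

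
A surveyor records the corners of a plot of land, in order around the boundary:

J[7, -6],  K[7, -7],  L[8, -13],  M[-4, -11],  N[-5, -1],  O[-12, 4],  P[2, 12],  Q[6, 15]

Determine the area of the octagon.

Apply the shoelace formula: 2A = Σ (x_i·y_{i+1} − x_{i+1}·y_i), indices taken mod 8.
Cross-terms: -7, -35, -140, -51, -32, -152, -42, -141  ⇒  Σ = -600
Area = |Σ|/2 = 300.

300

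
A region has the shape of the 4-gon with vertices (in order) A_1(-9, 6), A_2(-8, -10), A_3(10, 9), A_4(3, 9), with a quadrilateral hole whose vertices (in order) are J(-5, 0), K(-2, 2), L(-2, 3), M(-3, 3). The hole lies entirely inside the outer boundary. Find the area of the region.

Outer boundary:
Apply the surveyor's formula: 2A = Σ (x_i·y_{i+1} − x_{i+1}·y_i), indices taken mod 4.
Cross-terms: 138, 28, 63, 99  ⇒  Σ = 328
Area = |Σ|/2 = 164.
Hole:
Σ = (-10) + (-2) + (3) + (15) = 6
Area = |Σ|/2 = 3.
Net area = 164 − 3 = 161.

161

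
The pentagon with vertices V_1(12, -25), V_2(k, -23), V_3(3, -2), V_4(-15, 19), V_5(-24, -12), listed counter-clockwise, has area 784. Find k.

The doubled signed area Σ (x_i y_{i+1} − x_{i+1} y_i) is linear in k.
With k=0 it equals 1200; the coefficient of k is 23 (from the two edges through V_2).
So 23·k + 1200 = 2·784 = 1568 ⇒ k = 16.

16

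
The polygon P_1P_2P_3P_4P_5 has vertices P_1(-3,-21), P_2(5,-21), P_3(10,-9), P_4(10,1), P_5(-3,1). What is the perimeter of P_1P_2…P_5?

66

|P_1P_2| = √((8)² + (0)²) = √64 = 8
|P_2P_3| = √((5)² + (12)²) = √169 = 13
|P_3P_4| = √((0)² + (10)²) = √100 = 10
|P_4P_5| = √((-13)² + (0)²) = √169 = 13
|P_5P_1| = √((0)² + (-22)²) = √484 = 22
Perimeter = 8 + 13 + 10 + 13 + 22 = 66.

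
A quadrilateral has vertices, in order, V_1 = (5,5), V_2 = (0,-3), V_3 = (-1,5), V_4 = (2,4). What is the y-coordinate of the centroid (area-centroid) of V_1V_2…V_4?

2

Apply the shoelace (surveyor's) formula. First the cross-terms c_i = x_i·y_{i+1} − x_{i+1}·y_i:
  -15, -3, -14, -10  ⇒  2A = -42, A = -21.
Then Σ (y_i + y_{i+1})·c_i = -252, so ȳ = -252 / (6·(-21)) = 2.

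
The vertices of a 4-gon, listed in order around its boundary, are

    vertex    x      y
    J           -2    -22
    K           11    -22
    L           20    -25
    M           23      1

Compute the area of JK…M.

271

Apply the shoelace formula: 2A = Σ (x_i·y_{i+1} − x_{i+1}·y_i), indices taken mod 4.
Σ = (286) + (165) + (595) + (-504) = 542
Area = |Σ|/2 = 271.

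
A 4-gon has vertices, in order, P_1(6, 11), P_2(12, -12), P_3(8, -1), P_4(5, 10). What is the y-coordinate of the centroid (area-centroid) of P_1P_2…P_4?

1.9

Apply the shoelace formula. First the cross-terms c_i = x_i·y_{i+1} − x_{i+1}·y_i:
  -204, 84, 85, -5  ⇒  2A = -40, A = -20.
Then Σ (y_i + y_{i+1})·c_i = -228, so ȳ = -228 / (6·(-20)) = 1.9.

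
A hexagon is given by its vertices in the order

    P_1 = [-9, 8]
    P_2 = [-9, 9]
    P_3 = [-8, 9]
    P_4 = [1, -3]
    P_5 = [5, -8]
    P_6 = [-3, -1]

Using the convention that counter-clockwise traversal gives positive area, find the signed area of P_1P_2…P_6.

-29

Apply the surveyor's formula: 2A = Σ (x_i·y_{i+1} − x_{i+1}·y_i), indices taken mod 6.
Cross-terms: -9, -9, 15, 7, -29, -33  ⇒  Σ = -58
Signed area = Σ/2 = -29 (negative ⇒ clockwise traversal).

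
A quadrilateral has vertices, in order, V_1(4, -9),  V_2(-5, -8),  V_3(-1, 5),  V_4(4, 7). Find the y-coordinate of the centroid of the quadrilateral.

-404/201

Apply Gauss's area formula. First the cross-terms c_i = x_i·y_{i+1} − x_{i+1}·y_i:
  -77, -33, -27, -64  ⇒  2A = -201, A = -100.5.
Then Σ (y_i + y_{i+1})·c_i = 1212, so ȳ = 1212 / (6·(-100.5)) = -404/201.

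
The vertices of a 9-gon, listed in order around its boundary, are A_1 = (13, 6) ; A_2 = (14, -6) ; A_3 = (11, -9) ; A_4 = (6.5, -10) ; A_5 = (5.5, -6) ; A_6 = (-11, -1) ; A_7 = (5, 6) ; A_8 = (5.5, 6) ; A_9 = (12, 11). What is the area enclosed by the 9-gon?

237.75

Cross-terms: -162, -60, -51.5, 16, -71.5, -61, -3, -11.5, -71  ⇒  Σ = -475.5
Area = |Σ|/2 = 237.75.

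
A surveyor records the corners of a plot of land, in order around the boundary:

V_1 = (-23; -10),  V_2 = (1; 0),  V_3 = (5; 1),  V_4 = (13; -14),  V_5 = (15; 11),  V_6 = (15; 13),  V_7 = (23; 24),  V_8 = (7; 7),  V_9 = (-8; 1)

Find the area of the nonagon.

265.5

Σ = (10) + (1) + (-83) + (353) + (30) + (61) + (-7) + (63) + (103) = 531
Area = |Σ|/2 = 265.5.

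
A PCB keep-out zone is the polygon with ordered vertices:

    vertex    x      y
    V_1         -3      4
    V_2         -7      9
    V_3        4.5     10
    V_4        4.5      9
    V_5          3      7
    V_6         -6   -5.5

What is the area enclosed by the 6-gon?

Cross-terms: 1, -110.5, -4.5, 4.5, 25.5, -40.5  ⇒  Σ = -124.5
Area = |Σ|/2 = 62.25.

62.25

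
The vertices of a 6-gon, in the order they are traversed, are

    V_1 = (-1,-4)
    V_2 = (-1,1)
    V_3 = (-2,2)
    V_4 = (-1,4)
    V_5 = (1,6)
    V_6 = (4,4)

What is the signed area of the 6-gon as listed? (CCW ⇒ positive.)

Apply the shoelace formula: 2A = Σ (x_i·y_{i+1} − x_{i+1}·y_i), indices taken mod 6.
Σ = (-5) + (0) + (-6) + (-10) + (-20) + (-12) = -53
Signed area = Σ/2 = -26.5 (negative ⇒ clockwise traversal).

-26.5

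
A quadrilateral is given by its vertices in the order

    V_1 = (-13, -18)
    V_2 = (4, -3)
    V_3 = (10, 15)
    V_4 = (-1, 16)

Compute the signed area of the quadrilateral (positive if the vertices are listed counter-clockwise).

301

Σ = (111) + (90) + (175) + (226) = 602
Signed area = Σ/2 = 301 (positive ⇒ counter-clockwise traversal).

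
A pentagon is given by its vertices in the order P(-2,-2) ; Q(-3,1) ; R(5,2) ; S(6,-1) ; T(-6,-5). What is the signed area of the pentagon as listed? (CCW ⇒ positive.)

Apply the shoelace (surveyor's) formula: 2A = Σ (x_i·y_{i+1} − x_{i+1}·y_i), indices taken mod 5.
Cross-terms: -8, -11, -17, -36, 2  ⇒  Σ = -70
Signed area = Σ/2 = -35 (negative ⇒ clockwise traversal).

-35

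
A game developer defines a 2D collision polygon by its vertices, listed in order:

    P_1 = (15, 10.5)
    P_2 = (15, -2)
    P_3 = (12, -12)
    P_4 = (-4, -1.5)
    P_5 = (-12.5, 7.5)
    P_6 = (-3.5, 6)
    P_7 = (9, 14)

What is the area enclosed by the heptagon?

Apply the shoelace formula: 2A = Σ (x_i·y_{i+1} − x_{i+1}·y_i), indices taken mod 7.
Σ = (-187.5) + (-156) + (-66) + (-48.75) + (-48.75) + (-103) + (-115.5) = -725.5
Area = |Σ|/2 = 362.75.

362.75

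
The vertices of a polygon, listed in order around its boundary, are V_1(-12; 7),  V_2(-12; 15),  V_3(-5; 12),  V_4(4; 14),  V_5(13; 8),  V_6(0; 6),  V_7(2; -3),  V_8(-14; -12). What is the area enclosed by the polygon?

Σ = (-96) + (-69) + (-118) + (-150) + (78) + (-12) + (-66) + (-242) = -675
Area = |Σ|/2 = 337.5.

337.5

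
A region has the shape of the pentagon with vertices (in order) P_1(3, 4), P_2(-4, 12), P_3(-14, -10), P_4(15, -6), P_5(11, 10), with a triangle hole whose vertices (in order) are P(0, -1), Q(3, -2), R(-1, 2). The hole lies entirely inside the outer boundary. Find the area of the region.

358

Outer boundary:
Apply the shoelace (surveyor's) formula: 2A = Σ (x_i·y_{i+1} − x_{i+1}·y_i), indices taken mod 5.
Cross-terms: 52, 208, 234, 216, 14  ⇒  Σ = 724
Area = |Σ|/2 = 362.
Hole:
Apply the shoelace formula: 2A = Σ (x_i·y_{i+1} − x_{i+1}·y_i), indices taken mod 3.
Σ = (3) + (4) + (1) = 8
Area = |Σ|/2 = 4.
Net area = 362 − 4 = 358.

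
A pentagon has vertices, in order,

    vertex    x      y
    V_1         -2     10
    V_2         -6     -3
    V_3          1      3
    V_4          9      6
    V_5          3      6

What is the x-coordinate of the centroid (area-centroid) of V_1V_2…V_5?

-7/12

Apply Gauss's area formula. First the cross-terms c_i = x_i·y_{i+1} − x_{i+1}·y_i:
  66, -15, -21, 36, 42  ⇒  2A = 108, A = 54.
Then Σ (x_i + x_{i+1})·c_i = -189, so x̄ = -189 / (6·54) = -7/12.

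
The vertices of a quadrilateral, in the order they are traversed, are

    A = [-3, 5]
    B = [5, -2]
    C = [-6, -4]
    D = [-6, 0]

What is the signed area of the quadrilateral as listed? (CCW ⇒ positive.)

Apply the shoelace formula: 2A = Σ (x_i·y_{i+1} − x_{i+1}·y_i), indices taken mod 4.
Σ = (-19) + (-32) + (-24) + (-30) = -105
Signed area = Σ/2 = -52.5 (negative ⇒ clockwise traversal).

-52.5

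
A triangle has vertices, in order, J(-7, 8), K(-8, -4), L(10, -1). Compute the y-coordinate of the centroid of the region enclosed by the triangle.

Apply Gauss's area formula. First the cross-terms c_i = x_i·y_{i+1} − x_{i+1}·y_i:
  92, 48, 73  ⇒  2A = 213, A = 106.5.
Then Σ (y_i + y_{i+1})·c_i = 639, so ȳ = 639 / (6·106.5) = 1.

1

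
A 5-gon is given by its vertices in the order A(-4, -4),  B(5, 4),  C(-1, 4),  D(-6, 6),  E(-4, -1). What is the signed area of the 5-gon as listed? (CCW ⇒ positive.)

Apply the shoelace formula: 2A = Σ (x_i·y_{i+1} − x_{i+1}·y_i), indices taken mod 5.
Σ = (4) + (24) + (18) + (30) + (12) = 88
Signed area = Σ/2 = 44 (positive ⇒ counter-clockwise traversal).

44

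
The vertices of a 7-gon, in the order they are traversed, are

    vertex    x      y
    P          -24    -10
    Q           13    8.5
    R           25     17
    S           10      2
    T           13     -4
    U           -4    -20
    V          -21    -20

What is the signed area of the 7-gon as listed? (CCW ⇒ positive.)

-568.75

P→Q: (-24)(8.5) − (13)(-10) = -74
Q→R: (13)(17) − (25)(8.5) = 8.5
R→S: (25)(2) − (10)(17) = -120
S→T: (10)(-4) − (13)(2) = -66
T→U: (13)(-20) − (-4)(-4) = -276
U→V: (-4)(-20) − (-21)(-20) = -340
V→P: (-21)(-10) − (-24)(-20) = -270
Σ = -1137.5
Signed area = Σ/2 = -568.75 (negative ⇒ clockwise traversal).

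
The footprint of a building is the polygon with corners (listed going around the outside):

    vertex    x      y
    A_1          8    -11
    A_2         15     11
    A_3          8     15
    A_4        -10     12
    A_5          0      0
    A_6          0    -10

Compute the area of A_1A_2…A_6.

358

Cross-terms: 253, 137, 246, 0, 0, 80  ⇒  Σ = 716
Area = |Σ|/2 = 358.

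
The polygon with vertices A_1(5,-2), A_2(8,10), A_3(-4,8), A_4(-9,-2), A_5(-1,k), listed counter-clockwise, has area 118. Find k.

1

The doubled signed area Σ (x_i y_{i+1} − x_{i+1} y_i) is linear in k.
With k=0 it equals 250; the coefficient of k is -14 (from the two edges through A_5).
So -14·k + 250 = 2·118 = 236 ⇒ k = 1.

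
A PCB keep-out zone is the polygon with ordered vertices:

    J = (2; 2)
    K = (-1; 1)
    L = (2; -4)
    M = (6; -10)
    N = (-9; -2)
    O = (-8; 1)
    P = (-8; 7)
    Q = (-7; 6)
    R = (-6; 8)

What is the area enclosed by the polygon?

Cross-terms: 4, 2, 4, -102, -25, -48, 1, -20, -28  ⇒  Σ = -212
Area = |Σ|/2 = 106.

106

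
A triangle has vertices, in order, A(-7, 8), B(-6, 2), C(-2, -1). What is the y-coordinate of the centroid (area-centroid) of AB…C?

3

Apply the shoelace (surveyor's) formula. First the cross-terms c_i = x_i·y_{i+1} − x_{i+1}·y_i:
  34, 10, -23  ⇒  2A = 21, A = 10.5.
Then Σ (y_i + y_{i+1})·c_i = 189, so ȳ = 189 / (6·10.5) = 3.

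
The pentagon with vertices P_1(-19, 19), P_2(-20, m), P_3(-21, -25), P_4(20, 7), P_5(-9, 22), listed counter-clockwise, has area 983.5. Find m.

-8

The doubled signed area Σ (x_i y_{i+1} − x_{i+1} y_i) is linear in m.
With m=0 it equals 1983; the coefficient of m is 2 (from the two edges through P_2).
So 2·m + 1983 = 2·983.5 = 1967 ⇒ m = -8.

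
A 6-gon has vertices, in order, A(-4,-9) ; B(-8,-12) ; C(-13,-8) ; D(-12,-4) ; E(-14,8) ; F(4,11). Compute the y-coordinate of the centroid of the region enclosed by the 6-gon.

Apply the shoelace formula. First the cross-terms c_i = x_i·y_{i+1} − x_{i+1}·y_i:
  -24, -92, -44, -152, -186, 8  ⇒  2A = -490, A = -245.
Then Σ (y_i + y_{i+1})·c_i = -1254, so ȳ = -1254 / (6·(-245)) = 209/245.

209/245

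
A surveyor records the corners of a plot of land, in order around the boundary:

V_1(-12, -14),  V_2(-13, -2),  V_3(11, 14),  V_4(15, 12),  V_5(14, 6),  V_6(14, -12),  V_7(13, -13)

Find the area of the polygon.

545

V_1→V_2: (-12)(-2) − (-13)(-14) = -158
V_2→V_3: (-13)(14) − (11)(-2) = -160
V_3→V_4: (11)(12) − (15)(14) = -78
V_4→V_5: (15)(6) − (14)(12) = -78
V_5→V_6: (14)(-12) − (14)(6) = -252
V_6→V_7: (14)(-13) − (13)(-12) = -26
V_7→V_1: (13)(-14) − (-12)(-13) = -338
Σ = -1090
Area = |Σ|/2 = 545.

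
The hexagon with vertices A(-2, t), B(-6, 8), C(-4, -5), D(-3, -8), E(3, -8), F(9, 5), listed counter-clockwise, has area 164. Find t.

Write out the shoelace sum; only the two edges meeting at A involve t:
2·Area = [(9·t − (-2)·5) + ((-2)·8 − (-6)·t)] + 214
       = 15·t + 208 = 328
⇒ t = 8.

8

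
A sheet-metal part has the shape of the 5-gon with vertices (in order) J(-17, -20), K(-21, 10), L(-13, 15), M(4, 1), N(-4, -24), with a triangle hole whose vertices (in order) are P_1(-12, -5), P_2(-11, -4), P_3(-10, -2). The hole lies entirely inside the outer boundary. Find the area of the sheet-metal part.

Outer boundary:
Σ = (-590) + (-185) + (-73) + (-92) + (-328) = -1268
Area = |Σ|/2 = 634.
Hole:
Σ = (-7) + (-18) + (26) = 1
Area = |Σ|/2 = 0.5.
Net area = 634 − 0.5 = 633.5.

633.5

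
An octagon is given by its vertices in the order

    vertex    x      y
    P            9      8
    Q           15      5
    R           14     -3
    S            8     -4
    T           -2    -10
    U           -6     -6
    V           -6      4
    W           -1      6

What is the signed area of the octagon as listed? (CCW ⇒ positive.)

Apply the shoelace formula: 2A = Σ (x_i·y_{i+1} − x_{i+1}·y_i), indices taken mod 8.
Σ = (-75) + (-115) + (-32) + (-88) + (-48) + (-60) + (-32) + (-62) = -512
Signed area = Σ/2 = -256 (negative ⇒ clockwise traversal).

-256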